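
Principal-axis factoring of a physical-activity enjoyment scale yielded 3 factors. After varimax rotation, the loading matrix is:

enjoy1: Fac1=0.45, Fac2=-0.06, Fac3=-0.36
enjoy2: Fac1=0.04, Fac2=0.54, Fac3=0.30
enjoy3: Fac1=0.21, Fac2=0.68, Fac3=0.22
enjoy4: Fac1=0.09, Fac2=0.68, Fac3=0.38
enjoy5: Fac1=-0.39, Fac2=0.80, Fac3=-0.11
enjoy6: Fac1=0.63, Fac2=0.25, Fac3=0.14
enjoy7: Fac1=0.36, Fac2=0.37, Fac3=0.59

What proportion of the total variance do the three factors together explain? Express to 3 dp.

0.541

SS loadings by factor: 0.9349, 2.0594, 0.7922; total = 3.7865.
Total variance with 7 standardized items is 7, so the solution explains 3.7865/7 = 0.5409.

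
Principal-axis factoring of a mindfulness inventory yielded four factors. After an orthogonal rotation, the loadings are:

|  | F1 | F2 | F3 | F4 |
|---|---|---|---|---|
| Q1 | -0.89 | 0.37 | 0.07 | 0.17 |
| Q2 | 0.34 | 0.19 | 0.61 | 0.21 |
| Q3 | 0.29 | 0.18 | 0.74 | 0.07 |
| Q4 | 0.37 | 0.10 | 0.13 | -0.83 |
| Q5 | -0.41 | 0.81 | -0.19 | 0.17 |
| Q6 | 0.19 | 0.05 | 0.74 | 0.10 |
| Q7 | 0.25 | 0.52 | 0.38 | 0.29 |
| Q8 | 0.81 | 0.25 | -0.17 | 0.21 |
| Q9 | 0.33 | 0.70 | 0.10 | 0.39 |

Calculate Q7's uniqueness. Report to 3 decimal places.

h² = 0.25² + 0.52² + 0.38² + 0.29² = 0.0625 + 0.2704 + 0.1444 + 0.0841 = 0.5614
Uniqueness u² = 1 − h² = 1 − 0.5614 = 0.4386

0.439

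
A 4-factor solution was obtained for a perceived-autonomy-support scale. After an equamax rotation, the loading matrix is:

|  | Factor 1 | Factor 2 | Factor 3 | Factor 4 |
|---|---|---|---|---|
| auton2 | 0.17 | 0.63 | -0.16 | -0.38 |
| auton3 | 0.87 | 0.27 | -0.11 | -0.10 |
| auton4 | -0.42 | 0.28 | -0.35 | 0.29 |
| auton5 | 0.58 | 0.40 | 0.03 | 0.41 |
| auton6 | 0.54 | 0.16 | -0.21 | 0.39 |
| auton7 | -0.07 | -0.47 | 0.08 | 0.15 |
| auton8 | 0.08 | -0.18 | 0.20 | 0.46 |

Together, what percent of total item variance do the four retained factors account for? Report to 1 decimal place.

51.9%

Communalities: 0.5958, 0.8519, 0.4614, 0.6654, 0.5134, 0.2547, 0.2904; Σh² = 3.6330.
Total variance with 7 standardized items is 7, so the solution explains 3.6330/7 = 0.5190 = 51.90%.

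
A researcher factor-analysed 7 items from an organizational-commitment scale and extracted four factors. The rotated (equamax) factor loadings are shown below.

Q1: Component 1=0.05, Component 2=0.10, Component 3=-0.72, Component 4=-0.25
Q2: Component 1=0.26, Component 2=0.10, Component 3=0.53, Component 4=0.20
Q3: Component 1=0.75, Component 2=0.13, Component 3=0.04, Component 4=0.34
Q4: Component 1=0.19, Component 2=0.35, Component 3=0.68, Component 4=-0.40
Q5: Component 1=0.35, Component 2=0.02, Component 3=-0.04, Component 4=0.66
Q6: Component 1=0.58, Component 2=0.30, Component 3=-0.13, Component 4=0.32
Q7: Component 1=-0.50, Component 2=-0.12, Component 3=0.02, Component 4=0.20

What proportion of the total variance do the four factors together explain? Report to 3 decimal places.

0.554

SS loadings by factor: 1.3776, 0.2642, 1.2822, 0.9561; total = 3.8801.
Total variance with 7 standardized items is 7, so the solution explains 3.8801/7 = 0.5543.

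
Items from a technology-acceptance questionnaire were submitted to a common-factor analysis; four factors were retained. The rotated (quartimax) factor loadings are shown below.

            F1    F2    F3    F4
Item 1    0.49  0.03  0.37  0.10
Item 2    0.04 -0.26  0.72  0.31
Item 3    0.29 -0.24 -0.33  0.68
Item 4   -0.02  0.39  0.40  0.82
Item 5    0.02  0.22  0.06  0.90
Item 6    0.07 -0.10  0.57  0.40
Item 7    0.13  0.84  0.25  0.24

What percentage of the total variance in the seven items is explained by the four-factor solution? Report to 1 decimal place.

SS loadings by factor: 0.3484, 1.0422, 1.3152, 2.2685; total = 4.9743.
Total variance with 7 standardized items is 7, so the solution explains 4.9743/7 = 0.7106 = 71.06%.

71.1%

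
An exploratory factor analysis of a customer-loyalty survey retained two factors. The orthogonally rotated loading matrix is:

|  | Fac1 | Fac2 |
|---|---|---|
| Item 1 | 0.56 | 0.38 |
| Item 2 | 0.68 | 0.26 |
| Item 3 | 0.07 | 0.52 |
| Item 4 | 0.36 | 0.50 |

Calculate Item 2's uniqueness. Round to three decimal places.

0.470

h² = 0.68² + 0.26² = 0.4624 + 0.0676 = 0.5300
Uniqueness u² = 1 − h² = 1 − 0.5300 = 0.4700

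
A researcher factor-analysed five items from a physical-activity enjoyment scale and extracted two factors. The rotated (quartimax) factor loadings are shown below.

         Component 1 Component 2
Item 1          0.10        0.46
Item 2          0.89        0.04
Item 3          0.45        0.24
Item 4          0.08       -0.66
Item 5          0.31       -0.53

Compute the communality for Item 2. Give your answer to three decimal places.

h² = 0.89² + 0.04² = 0.7921 + 0.0016 = 0.7937

0.794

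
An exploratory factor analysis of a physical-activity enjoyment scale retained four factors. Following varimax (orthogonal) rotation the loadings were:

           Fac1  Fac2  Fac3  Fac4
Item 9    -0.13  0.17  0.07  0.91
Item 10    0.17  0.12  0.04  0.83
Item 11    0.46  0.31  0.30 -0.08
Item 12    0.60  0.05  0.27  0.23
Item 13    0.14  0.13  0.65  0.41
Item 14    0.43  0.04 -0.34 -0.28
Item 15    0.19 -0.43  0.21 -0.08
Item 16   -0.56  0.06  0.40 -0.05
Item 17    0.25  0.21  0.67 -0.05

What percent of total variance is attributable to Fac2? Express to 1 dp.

4.4%

SS loadings for Fac2 = 0.17² + 0.12² + 0.31² + 0.05² + 0.13² + 0.04² + (-0.43)² + 0.06² + 0.21² = 0.3930
With 9 standardized items, total variance = 9. Proportion = 0.3930/9 = 0.0437 → 4.37%.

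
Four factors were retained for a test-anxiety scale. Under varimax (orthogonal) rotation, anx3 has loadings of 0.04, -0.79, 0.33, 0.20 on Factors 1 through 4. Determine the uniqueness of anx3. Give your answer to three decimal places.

h² = 0.04² + (-0.79)² + 0.33² + 0.20² = 0.0016 + 0.6241 + 0.1089 + 0.0400 = 0.7746
Uniqueness u² = 1 − h² = 1 − 0.7746 = 0.2254

0.225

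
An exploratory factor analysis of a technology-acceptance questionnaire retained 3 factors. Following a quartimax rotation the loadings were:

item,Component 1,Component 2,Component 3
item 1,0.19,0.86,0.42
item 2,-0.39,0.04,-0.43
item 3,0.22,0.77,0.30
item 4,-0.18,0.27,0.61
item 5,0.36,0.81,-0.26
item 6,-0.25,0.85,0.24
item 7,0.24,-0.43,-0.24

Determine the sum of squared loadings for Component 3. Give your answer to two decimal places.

1.01

SS loadings for Component 3 = 0.42² + (-0.43)² + 0.30² + 0.61² + (-0.26)² + 0.24² + (-0.24)² = 0.1764 + 0.1849 + 0.0900 + 0.3721 + 0.0676 + 0.0576 + 0.0576 = 1.0062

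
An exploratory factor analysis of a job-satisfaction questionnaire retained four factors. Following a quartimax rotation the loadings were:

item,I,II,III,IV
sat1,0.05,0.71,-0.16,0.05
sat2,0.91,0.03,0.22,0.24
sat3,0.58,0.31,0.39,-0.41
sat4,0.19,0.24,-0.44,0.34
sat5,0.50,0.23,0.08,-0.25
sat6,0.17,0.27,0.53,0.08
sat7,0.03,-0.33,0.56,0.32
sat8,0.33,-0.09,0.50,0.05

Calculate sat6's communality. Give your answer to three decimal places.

h² = 0.17² + 0.27² + 0.53² + 0.08² = 0.0289 + 0.0729 + 0.2809 + 0.0064 = 0.3891

0.389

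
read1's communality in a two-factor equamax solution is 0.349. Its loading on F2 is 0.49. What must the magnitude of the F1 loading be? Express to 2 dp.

Under orthogonal rotation h² = Σλ², so λ_F1² = h² − (0.2401) = 0.349 − 0.2401 = 0.1089.
|λ| = √0.1089 = 0.3300.

0.33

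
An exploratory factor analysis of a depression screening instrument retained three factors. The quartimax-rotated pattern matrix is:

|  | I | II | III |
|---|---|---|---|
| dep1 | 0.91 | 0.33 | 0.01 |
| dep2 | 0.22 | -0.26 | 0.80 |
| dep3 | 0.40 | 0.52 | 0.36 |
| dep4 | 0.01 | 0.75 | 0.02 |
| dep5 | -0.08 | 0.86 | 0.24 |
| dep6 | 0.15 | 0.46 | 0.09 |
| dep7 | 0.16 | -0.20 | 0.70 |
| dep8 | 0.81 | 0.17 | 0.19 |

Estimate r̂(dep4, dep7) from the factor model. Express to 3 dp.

-0.134

r̂ = Σ λ_i·λ_j across factors = (0.01)(0.16) + (0.75)(-0.20) + (0.02)(0.70)
  = +0.0016 -0.1500 +0.0140 = -0.1344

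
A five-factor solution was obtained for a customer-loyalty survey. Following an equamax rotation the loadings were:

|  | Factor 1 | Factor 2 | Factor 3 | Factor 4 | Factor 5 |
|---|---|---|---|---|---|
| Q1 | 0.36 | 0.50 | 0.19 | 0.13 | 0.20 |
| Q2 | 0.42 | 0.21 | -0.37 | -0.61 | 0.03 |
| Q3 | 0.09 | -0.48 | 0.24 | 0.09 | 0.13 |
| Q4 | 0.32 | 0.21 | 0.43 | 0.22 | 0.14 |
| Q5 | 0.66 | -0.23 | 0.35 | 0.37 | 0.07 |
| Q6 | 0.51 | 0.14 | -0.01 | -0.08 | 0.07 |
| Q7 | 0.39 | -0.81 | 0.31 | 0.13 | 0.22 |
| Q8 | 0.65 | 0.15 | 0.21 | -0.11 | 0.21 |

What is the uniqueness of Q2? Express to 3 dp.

h² = 0.42² + 0.21² + (-0.37)² + (-0.61)² + 0.03² = 0.1764 + 0.0441 + 0.1369 + 0.3721 + 0.0009 = 0.7304
Uniqueness u² = 1 − h² = 1 − 0.7304 = 0.2696

0.270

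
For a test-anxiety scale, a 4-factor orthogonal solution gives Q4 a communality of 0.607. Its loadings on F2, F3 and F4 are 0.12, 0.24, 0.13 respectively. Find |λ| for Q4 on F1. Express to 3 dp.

0.720

Under orthogonal rotation h² = Σλ², so λ_F1² = h² − (0.0889) = 0.607 − 0.0889 = 0.5181.
|λ| = √0.5181 = 0.7198.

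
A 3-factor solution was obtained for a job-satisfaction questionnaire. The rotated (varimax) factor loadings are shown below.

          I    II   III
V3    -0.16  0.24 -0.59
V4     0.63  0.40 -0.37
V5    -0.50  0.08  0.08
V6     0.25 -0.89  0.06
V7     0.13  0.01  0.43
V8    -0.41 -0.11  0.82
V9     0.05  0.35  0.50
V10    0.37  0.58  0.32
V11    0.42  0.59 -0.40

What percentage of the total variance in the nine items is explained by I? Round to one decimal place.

SS loadings for I = (-0.16)² + 0.63² + (-0.50)² + 0.25² + 0.13² + (-0.41)² + 0.05² + 0.37² + 0.42² = 1.2358
With 9 standardized items, total variance = 9. Proportion = 1.2358/9 = 0.1373 → 13.73%.

13.7%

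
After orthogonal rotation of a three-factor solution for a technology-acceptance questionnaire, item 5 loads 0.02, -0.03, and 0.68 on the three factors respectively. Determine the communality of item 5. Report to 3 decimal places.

h² = 0.02² + (-0.03)² + 0.68² = 0.0004 + 0.0009 + 0.4624 = 0.4637

0.464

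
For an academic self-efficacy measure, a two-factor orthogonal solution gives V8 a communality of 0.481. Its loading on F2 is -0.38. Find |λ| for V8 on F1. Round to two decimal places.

Under orthogonal rotation h² = Σλ², so λ_F1² = h² − (0.1444) = 0.481 − 0.1444 = 0.3366.
|λ| = √0.3366 = 0.5802.

0.58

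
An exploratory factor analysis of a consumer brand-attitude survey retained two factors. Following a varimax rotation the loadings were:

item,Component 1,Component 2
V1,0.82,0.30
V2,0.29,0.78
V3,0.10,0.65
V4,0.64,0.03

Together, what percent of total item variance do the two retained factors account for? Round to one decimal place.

SS loadings by factor: 1.1761, 1.1218; total = 2.2979.
Total variance with 4 standardized items is 4, so the solution explains 2.2979/4 = 0.5745 = 57.45%.

57.4%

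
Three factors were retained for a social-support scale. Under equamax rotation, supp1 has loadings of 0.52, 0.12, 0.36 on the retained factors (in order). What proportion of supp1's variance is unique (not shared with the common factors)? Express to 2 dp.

0.59

h² = 0.52² + 0.12² + 0.36² = 0.2704 + 0.0144 + 0.1296 = 0.4144
Uniqueness u² = 1 − h² = 1 − 0.4144 = 0.5856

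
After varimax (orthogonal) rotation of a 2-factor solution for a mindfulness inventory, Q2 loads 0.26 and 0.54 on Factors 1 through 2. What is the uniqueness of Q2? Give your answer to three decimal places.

0.641

h² = 0.26² + 0.54² = 0.0676 + 0.2916 = 0.3592
Uniqueness u² = 1 − h² = 1 − 0.3592 = 0.6408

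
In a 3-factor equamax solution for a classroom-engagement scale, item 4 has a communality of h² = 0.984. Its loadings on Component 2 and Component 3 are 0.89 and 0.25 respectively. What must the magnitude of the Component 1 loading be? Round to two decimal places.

Under orthogonal rotation h² = Σλ², so λ_Component 1² = h² − (0.8546) = 0.984 − 0.8546 = 0.1294.
|λ| = √0.1294 = 0.3597.

0.36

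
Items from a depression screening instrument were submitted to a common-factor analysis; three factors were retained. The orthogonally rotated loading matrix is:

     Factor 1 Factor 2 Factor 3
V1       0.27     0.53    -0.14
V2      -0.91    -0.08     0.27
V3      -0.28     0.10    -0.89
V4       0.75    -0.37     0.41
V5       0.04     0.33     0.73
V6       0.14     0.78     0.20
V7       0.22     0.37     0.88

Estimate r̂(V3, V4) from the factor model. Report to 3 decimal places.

r̂ = Σ λ_i·λ_j across factors = (-0.28)(0.75) + (0.10)(-0.37) + (-0.89)(0.41)
  = -0.2100 -0.0370 -0.3649 = -0.6119

-0.612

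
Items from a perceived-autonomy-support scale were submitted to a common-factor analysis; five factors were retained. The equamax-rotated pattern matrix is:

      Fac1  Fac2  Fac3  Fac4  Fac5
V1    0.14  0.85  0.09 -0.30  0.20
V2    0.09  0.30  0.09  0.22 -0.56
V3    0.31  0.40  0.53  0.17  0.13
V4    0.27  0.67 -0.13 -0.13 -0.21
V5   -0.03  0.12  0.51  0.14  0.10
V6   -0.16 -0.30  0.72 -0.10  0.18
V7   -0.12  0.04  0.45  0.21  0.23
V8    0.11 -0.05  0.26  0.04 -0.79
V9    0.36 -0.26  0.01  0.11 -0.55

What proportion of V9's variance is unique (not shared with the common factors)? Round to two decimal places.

h² = 0.36² + (-0.26)² + 0.01² + 0.11² + (-0.55)² = 0.1296 + 0.0676 + 0.0001 + 0.0121 + 0.3025 = 0.5119
Uniqueness u² = 1 − h² = 1 − 0.5119 = 0.4881

0.49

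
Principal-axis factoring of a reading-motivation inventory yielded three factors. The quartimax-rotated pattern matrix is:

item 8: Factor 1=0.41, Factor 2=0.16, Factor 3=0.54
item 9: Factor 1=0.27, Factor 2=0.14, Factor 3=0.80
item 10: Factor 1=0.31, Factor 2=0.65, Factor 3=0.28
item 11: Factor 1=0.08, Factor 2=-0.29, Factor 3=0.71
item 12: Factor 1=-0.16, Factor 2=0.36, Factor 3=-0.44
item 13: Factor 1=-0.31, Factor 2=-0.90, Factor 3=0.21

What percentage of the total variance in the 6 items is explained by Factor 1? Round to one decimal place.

SS loadings for Factor 1 = 0.41² + 0.27² + 0.31² + 0.08² + (-0.16)² + (-0.31)² = 0.4652
With 6 standardized items, total variance = 6. Proportion = 0.4652/6 = 0.0775 → 7.75%.

7.8%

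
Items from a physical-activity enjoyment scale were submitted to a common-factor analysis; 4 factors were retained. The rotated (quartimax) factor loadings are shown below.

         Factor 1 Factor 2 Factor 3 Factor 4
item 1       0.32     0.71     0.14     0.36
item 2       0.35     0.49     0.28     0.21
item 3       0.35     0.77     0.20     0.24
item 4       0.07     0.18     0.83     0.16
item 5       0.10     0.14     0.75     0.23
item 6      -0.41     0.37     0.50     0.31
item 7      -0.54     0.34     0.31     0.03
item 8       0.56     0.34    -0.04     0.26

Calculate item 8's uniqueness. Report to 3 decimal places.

0.502

h² = 0.56² + 0.34² + (-0.04)² + 0.26² = 0.3136 + 0.1156 + 0.0016 + 0.0676 = 0.4984
Uniqueness u² = 1 − h² = 1 − 0.4984 = 0.5016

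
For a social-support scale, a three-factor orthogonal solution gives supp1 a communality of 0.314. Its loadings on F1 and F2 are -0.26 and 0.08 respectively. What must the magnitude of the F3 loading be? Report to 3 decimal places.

Under orthogonal rotation h² = Σλ², so λ_F3² = h² − (0.0740) = 0.314 − 0.0740 = 0.2400.
|λ| = √0.2400 = 0.4899.

0.490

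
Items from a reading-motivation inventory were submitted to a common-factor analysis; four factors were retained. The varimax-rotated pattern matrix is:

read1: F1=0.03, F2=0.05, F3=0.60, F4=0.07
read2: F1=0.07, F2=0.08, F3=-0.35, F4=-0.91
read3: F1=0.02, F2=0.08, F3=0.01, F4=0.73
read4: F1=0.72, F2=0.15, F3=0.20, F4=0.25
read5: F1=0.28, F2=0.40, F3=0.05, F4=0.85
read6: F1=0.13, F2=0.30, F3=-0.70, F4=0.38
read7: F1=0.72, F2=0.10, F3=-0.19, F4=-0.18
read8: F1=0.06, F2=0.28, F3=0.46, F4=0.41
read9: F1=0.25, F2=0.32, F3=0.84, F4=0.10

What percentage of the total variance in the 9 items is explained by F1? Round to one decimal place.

SS loadings for F1 = 0.03² + 0.07² + 0.02² + 0.72² + 0.28² + 0.13² + 0.72² + 0.06² + 0.25² = 1.2044
With 9 standardized items, total variance = 9. Proportion = 1.2044/9 = 0.1338 → 13.38%.

13.4%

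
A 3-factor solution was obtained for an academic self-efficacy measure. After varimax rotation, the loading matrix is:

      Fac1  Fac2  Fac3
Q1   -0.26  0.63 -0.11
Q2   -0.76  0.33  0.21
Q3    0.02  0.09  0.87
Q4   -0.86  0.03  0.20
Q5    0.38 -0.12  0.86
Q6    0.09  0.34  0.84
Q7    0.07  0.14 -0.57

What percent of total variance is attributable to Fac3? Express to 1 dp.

SS loadings for Fac3 = (-0.11)² + 0.21² + 0.87² + 0.20² + 0.86² + 0.84² + (-0.57)² = 2.6232
With 7 standardized items, total variance = 7. Proportion = 2.6232/7 = 0.3747 → 37.47%.

37.5%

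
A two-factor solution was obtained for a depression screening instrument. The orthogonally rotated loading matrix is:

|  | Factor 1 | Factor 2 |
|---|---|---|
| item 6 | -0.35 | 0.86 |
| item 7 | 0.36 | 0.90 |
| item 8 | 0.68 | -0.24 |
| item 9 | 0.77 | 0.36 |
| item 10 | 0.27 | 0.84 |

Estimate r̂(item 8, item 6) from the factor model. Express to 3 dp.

-0.444

r̂ = Σ λ_i·λ_j across factors = (0.68)(-0.35) + (-0.24)(0.86)
  = -0.2380 -0.2064 = -0.4444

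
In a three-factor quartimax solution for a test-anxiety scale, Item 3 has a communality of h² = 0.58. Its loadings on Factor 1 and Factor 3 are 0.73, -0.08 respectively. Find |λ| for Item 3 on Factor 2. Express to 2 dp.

0.20

Under orthogonal rotation h² = Σλ², so λ_Factor 2² = h² − (0.5393) = 0.58 − 0.5393 = 0.0407.
|λ| = √0.0407 = 0.2017.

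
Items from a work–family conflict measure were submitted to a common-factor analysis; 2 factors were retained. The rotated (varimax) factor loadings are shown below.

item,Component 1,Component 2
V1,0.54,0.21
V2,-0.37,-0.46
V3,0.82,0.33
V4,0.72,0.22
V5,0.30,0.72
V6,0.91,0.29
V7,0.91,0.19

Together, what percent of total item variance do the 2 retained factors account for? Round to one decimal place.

Communalities: 0.3357, 0.3485, 0.7813, 0.5668, 0.6084, 0.9122, 0.8642; Σh² = 4.4171.
Total variance with 7 standardized items is 7, so the solution explains 4.4171/7 = 0.6310 = 63.10%.

63.1%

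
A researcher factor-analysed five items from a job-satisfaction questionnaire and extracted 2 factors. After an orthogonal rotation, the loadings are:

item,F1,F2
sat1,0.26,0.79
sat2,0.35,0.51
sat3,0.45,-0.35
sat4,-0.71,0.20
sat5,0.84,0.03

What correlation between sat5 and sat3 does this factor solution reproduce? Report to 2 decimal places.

0.37

r̂ = Σ λ_i·λ_j across factors = (0.84)(0.45) + (0.03)(-0.35)
  = +0.3780 -0.0105 = 0.3675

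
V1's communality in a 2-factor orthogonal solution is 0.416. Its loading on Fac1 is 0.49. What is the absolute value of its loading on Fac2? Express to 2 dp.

Under orthogonal rotation h² = Σλ², so λ_Fac2² = h² − (0.2401) = 0.416 − 0.2401 = 0.1759.
|λ| = √0.1759 = 0.4194.

0.42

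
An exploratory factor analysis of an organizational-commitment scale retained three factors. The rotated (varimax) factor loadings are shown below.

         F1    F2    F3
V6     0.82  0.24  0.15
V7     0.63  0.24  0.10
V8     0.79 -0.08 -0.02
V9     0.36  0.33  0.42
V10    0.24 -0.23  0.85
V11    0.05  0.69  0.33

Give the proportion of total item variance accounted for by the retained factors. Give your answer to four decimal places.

0.6139

Communalities: 0.7525, 0.4645, 0.6309, 0.4149, 0.8330, 0.5875; Σh² = 3.6833.
Total variance with 6 standardized items is 6, so the solution explains 3.6833/6 = 0.6139.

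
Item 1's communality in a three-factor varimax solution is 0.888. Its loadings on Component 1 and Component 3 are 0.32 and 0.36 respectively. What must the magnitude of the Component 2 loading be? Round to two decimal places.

Under orthogonal rotation h² = Σλ², so λ_Component 2² = h² − (0.2320) = 0.888 − 0.2320 = 0.6560.
|λ| = √0.6560 = 0.8099.

0.81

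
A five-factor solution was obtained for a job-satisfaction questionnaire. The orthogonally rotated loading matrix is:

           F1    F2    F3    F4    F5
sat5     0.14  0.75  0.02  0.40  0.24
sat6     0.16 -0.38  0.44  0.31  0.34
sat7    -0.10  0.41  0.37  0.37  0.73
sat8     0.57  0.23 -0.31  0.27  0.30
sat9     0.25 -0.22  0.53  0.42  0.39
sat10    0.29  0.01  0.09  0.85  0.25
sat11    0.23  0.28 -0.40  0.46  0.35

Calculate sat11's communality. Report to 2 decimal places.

0.63

h² = 0.23² + 0.28² + (-0.40)² + 0.46² + 0.35² = 0.0529 + 0.0784 + 0.1600 + 0.2116 + 0.1225 = 0.6254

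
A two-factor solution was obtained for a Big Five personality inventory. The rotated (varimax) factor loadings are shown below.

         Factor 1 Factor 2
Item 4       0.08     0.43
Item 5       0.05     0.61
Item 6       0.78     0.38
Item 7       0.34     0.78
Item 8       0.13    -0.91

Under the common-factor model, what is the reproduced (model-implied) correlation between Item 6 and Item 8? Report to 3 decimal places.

r̂ = Σ λ_i·λ_j across factors = (0.78)(0.13) + (0.38)(-0.91)
  = +0.1014 -0.3458 = -0.2444

-0.244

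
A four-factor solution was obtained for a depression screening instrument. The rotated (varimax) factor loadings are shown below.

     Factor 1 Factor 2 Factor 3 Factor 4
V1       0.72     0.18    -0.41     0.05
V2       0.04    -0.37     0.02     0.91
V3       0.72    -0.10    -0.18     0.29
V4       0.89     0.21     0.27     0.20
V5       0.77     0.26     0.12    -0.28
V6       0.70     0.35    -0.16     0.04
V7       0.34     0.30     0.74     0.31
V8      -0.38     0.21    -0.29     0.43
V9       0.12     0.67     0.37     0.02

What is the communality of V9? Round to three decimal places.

h² = 0.12² + 0.67² + 0.37² + 0.02² = 0.0144 + 0.4489 + 0.1369 + 0.0004 = 0.6006

0.601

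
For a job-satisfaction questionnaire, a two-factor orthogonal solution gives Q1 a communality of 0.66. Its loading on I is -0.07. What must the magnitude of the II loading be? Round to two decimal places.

Under orthogonal rotation h² = Σλ², so λ_II² = h² − (0.0049) = 0.66 − 0.0049 = 0.6551.
|λ| = √0.6551 = 0.8094.

0.81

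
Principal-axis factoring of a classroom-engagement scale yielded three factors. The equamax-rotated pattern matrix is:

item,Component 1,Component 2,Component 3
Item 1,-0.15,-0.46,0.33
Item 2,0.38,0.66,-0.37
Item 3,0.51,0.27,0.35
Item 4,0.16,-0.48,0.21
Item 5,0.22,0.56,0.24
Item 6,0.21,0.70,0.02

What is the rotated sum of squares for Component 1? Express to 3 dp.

SS loadings for Component 1 = (-0.15)² + 0.38² + 0.51² + 0.16² + 0.22² + 0.21² = 0.0225 + 0.1444 + 0.2601 + 0.0256 + 0.0484 + 0.0441 = 0.5451

0.545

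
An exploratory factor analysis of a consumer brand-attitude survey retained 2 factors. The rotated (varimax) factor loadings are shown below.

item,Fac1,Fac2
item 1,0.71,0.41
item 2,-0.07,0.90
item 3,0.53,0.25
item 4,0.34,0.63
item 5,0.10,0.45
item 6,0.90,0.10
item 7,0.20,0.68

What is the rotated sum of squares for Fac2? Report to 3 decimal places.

2.112

SS loadings for Fac2 = 0.41² + 0.90² + 0.25² + 0.63² + 0.45² + 0.10² + 0.68² = 0.1681 + 0.8100 + 0.0625 + 0.3969 + 0.2025 + 0.0100 + 0.4624 = 2.1124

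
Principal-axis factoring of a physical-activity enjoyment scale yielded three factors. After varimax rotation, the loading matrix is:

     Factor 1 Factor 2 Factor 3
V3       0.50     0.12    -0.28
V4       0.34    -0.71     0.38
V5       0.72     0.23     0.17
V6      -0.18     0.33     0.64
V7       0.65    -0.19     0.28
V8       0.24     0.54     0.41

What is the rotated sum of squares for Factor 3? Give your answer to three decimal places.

0.908

SS loadings for Factor 3 = (-0.28)² + 0.38² + 0.17² + 0.64² + 0.28² + 0.41² = 0.0784 + 0.1444 + 0.0289 + 0.4096 + 0.0784 + 0.1681 = 0.9078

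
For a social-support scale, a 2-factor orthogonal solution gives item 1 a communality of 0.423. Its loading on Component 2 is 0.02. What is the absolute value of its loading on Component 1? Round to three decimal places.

Under orthogonal rotation h² = Σλ², so λ_Component 1² = h² − (0.0004) = 0.423 − 0.0004 = 0.4226.
|λ| = √0.4226 = 0.6501.

0.650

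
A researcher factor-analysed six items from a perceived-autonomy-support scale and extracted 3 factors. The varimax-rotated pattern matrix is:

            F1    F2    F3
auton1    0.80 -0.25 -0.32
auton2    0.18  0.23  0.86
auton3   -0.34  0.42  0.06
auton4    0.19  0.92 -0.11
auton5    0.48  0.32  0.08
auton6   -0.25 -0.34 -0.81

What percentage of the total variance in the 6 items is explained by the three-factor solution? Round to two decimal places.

Communalities: 0.8049, 0.8249, 0.2956, 0.8946, 0.3392, 0.8342; Σh² = 3.9934.
Total variance with 6 standardized items is 6, so the solution explains 3.9934/6 = 0.6656 = 66.56%.

66.56%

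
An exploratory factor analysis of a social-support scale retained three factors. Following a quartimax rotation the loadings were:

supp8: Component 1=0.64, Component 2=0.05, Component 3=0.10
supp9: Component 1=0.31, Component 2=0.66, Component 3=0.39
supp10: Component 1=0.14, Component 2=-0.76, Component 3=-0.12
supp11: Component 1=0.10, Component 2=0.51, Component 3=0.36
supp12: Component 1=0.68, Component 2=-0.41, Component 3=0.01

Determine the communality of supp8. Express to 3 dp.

0.422

h² = 0.64² + 0.05² + 0.10² = 0.4096 + 0.0025 + 0.0100 = 0.4221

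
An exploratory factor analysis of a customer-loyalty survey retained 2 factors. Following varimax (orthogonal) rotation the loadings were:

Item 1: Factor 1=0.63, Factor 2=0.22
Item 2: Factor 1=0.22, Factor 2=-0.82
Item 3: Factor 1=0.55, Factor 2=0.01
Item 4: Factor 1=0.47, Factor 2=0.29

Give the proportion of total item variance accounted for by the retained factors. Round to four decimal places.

SS loadings by factor: 0.9687, 0.8050; total = 1.7737.
Total variance with 4 standardized items is 4, so the solution explains 1.7737/4 = 0.4434.

0.4434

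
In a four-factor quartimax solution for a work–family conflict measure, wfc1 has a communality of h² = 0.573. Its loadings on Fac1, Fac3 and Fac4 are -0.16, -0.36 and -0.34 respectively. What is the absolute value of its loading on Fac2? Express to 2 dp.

0.55

Under orthogonal rotation h² = Σλ², so λ_Fac2² = h² − (0.2708) = 0.573 − 0.2708 = 0.3022.
|λ| = √0.3022 = 0.5497.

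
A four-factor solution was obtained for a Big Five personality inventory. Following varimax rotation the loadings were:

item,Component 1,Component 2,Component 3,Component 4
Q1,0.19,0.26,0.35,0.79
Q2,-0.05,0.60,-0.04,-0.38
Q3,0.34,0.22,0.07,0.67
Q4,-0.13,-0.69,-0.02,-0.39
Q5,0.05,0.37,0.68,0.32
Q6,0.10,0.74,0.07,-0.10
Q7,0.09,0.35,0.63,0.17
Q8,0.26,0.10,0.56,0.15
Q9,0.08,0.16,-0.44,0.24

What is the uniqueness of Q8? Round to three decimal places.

0.586

h² = 0.26² + 0.10² + 0.56² + 0.15² = 0.0676 + 0.0100 + 0.3136 + 0.0225 = 0.4137
Uniqueness u² = 1 − h² = 1 − 0.4137 = 0.5863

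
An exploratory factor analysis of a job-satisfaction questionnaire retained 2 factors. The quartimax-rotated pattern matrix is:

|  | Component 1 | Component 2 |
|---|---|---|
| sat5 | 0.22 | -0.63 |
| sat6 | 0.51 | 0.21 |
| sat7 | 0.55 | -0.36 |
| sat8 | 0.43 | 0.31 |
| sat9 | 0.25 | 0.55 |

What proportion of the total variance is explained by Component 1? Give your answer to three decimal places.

0.172

SS loadings for Component 1 = 0.22² + 0.51² + 0.55² + 0.43² + 0.25² = 0.8584
Proportion of variance = 0.8584 / 5 = 0.1717.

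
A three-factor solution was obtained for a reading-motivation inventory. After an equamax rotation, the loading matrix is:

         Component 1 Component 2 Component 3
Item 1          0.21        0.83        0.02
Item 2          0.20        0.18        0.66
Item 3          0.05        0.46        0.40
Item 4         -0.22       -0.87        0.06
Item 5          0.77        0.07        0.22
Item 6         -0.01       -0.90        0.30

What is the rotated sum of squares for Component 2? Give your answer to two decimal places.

2.50

SS loadings for Component 2 = 0.83² + 0.18² + 0.46² + (-0.87)² + 0.07² + (-0.90)² = 0.6889 + 0.0324 + 0.2116 + 0.7569 + 0.0049 + 0.8100 = 2.5047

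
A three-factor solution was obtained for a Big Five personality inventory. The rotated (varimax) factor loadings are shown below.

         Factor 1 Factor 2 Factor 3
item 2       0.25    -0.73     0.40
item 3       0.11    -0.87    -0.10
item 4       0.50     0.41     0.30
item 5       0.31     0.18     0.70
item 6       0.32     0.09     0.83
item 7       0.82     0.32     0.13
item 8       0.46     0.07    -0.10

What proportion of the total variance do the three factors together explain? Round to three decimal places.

SS loadings by factor: 1.4071, 1.6057, 1.4658; total = 4.4786.
Total variance with 7 standardized items is 7, so the solution explains 4.4786/7 = 0.6398.

0.640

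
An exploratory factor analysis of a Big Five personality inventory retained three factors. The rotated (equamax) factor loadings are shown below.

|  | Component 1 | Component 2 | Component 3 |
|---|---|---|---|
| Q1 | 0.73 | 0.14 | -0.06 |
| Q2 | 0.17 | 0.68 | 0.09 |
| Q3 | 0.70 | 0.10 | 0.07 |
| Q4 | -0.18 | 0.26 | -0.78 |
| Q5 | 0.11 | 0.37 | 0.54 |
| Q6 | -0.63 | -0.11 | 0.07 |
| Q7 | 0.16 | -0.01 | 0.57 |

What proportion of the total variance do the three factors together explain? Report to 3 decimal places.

SS loadings by factor: 1.5188, 0.7087, 1.2464; total = 3.4739.
Total variance with 7 standardized items is 7, so the solution explains 3.4739/7 = 0.4963.

0.496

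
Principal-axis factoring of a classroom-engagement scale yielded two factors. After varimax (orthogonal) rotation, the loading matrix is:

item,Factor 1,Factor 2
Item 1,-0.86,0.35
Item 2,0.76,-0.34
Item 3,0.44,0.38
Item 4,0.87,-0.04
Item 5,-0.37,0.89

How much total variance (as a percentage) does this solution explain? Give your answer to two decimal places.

SS loadings by factor: 2.4046, 1.1762; total = 3.5808.
Total variance with 5 standardized items is 5, so the solution explains 3.5808/5 = 0.7162 = 71.62%.

71.62%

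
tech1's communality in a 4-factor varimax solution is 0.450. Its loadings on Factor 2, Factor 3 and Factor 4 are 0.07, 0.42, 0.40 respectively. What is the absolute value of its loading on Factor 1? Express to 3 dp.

0.330

Under orthogonal rotation h² = Σλ², so λ_Factor 1² = h² − (0.3413) = 0.450 − 0.3413 = 0.1087.
|λ| = √0.1087 = 0.3297.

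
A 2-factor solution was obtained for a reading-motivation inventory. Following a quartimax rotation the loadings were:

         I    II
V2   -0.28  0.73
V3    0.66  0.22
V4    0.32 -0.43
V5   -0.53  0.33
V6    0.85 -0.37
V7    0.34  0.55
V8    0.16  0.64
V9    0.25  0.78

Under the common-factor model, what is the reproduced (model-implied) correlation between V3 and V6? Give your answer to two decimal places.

r̂ = Σ λ_i·λ_j across factors = (0.66)(0.85) + (0.22)(-0.37)
  = +0.5610 -0.0814 = 0.4796

0.48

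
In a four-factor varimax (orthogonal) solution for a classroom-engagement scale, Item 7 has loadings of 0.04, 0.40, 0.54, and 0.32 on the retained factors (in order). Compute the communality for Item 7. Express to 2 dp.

0.56

h² = 0.04² + 0.40² + 0.54² + 0.32² = 0.0016 + 0.1600 + 0.2916 + 0.1024 = 0.5556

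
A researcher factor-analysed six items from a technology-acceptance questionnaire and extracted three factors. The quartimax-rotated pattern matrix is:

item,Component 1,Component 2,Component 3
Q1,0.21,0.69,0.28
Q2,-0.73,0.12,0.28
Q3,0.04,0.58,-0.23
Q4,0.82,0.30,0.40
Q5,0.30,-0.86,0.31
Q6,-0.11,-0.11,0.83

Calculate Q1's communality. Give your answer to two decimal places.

h² = 0.21² + 0.69² + 0.28² = 0.0441 + 0.4761 + 0.0784 = 0.5986

0.60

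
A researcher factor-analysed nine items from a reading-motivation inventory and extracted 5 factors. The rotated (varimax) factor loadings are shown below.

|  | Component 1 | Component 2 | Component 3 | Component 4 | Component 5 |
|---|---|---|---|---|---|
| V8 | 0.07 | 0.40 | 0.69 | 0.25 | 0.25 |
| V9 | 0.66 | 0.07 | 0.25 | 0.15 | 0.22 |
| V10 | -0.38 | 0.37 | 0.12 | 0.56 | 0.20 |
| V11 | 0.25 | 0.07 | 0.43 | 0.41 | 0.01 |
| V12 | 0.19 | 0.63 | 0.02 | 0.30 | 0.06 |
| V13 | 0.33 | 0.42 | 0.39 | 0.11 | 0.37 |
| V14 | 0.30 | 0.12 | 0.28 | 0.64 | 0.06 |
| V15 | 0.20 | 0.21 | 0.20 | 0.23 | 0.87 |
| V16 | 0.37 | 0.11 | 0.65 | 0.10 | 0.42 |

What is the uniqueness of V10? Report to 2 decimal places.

h² = (-0.38)² + 0.37² + 0.12² + 0.56² + 0.20² = 0.1444 + 0.1369 + 0.0144 + 0.3136 + 0.0400 = 0.6493
Uniqueness u² = 1 − h² = 1 − 0.6493 = 0.3507

0.35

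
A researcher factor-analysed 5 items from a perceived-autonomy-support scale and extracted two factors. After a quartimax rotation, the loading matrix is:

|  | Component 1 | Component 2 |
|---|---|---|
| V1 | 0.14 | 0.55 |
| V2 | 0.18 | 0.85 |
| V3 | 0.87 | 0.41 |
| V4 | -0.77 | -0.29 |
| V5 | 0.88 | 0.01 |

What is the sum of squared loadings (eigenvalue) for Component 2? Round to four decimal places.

SS loadings for Component 2 = 0.55² + 0.85² + 0.41² + (-0.29)² + 0.01² = 0.3025 + 0.7225 + 0.1681 + 0.0841 + 0.0001 = 1.2773

1.2773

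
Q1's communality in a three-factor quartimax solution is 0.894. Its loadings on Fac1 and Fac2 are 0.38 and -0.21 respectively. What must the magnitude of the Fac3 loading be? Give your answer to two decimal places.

0.84

Under orthogonal rotation h² = Σλ², so λ_Fac3² = h² − (0.1885) = 0.894 − 0.1885 = 0.7055.
|λ| = √0.7055 = 0.8399.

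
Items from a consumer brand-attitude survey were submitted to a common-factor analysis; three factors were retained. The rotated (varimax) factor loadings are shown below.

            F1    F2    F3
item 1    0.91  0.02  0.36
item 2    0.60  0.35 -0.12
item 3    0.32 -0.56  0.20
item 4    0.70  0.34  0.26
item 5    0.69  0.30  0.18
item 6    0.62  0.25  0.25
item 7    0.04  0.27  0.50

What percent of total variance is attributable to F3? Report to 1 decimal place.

8.5%

SS loadings for F3 = 0.36² + (-0.12)² + 0.20² + 0.26² + 0.18² + 0.25² + 0.50² = 0.5965
With 7 standardized items, total variance = 7. Proportion = 0.5965/7 = 0.0852 → 8.52%.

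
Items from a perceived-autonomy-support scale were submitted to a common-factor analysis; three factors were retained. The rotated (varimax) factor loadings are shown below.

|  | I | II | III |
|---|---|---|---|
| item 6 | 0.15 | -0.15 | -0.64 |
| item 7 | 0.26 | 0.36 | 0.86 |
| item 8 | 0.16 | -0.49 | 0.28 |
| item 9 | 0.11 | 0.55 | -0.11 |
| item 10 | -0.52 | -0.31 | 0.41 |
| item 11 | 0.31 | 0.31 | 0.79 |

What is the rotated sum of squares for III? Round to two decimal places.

2.03

SS loadings for III = (-0.64)² + 0.86² + 0.28² + (-0.11)² + 0.41² + 0.79² = 0.4096 + 0.7396 + 0.0784 + 0.0121 + 0.1681 + 0.6241 = 2.0319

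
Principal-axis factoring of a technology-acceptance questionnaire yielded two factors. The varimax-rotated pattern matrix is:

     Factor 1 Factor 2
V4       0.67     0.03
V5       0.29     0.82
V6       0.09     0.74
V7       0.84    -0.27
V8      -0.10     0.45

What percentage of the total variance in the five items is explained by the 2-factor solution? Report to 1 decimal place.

Communalities: 0.4498, 0.7565, 0.5557, 0.7785, 0.2125; Σh² = 2.7530.
Total variance with 5 standardized items is 5, so the solution explains 2.7530/5 = 0.5506 = 55.06%.

55.1%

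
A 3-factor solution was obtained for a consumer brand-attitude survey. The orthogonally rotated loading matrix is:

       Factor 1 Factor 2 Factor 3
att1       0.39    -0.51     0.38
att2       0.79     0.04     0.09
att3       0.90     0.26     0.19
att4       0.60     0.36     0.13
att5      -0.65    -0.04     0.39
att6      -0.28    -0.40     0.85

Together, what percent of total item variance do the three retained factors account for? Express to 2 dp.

69.13%

SS loadings by factor: 2.4471, 0.6205, 1.0801; total = 4.1477.
Total variance with 6 standardized items is 6, so the solution explains 4.1477/6 = 0.6913 = 69.13%.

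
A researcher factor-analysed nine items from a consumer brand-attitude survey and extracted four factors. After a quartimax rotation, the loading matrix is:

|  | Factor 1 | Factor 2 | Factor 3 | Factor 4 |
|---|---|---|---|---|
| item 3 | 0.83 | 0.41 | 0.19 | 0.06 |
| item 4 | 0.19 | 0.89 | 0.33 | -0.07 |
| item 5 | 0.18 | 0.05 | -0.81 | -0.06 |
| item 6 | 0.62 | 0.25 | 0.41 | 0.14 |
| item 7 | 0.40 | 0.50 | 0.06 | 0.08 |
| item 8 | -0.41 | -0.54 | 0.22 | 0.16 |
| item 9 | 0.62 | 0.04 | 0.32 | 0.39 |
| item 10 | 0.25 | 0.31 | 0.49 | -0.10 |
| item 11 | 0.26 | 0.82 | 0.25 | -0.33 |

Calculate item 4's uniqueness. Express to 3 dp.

0.058

h² = 0.19² + 0.89² + 0.33² + (-0.07)² = 0.0361 + 0.7921 + 0.1089 + 0.0049 = 0.9420
Uniqueness u² = 1 − h² = 1 − 0.9420 = 0.0580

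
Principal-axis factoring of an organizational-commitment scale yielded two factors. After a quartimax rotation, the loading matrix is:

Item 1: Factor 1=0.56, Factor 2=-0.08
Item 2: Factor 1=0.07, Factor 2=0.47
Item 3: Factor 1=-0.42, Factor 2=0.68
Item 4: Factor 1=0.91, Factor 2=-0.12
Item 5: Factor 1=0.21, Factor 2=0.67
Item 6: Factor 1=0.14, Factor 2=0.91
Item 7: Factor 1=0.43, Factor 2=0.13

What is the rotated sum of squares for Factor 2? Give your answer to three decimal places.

SS loadings for Factor 2 = (-0.08)² + 0.47² + 0.68² + (-0.12)² + 0.67² + 0.91² + 0.13² = 0.0064 + 0.2209 + 0.4624 + 0.0144 + 0.4489 + 0.8281 + 0.0169 = 1.9980

1.998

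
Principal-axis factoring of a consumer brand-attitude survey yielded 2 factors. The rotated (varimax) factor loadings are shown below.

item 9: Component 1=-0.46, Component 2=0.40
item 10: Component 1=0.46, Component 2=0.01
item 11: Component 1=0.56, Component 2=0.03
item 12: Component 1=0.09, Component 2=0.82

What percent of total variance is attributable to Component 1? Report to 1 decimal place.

18.6%

SS loadings for Component 1 = (-0.46)² + 0.46² + 0.56² + 0.09² = 0.7449
With 4 standardized items, total variance = 4. Proportion = 0.7449/4 = 0.1862 → 18.62%.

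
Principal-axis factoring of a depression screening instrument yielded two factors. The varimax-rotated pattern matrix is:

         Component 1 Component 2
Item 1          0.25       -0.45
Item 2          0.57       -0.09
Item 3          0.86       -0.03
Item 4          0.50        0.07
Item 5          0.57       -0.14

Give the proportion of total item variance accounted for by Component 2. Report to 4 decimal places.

SS loadings for Component 2 = (-0.45)² + (-0.09)² + (-0.03)² + 0.07² + (-0.14)² = 0.2360
Proportion of variance = 0.2360 / 5 = 0.0472.

0.0472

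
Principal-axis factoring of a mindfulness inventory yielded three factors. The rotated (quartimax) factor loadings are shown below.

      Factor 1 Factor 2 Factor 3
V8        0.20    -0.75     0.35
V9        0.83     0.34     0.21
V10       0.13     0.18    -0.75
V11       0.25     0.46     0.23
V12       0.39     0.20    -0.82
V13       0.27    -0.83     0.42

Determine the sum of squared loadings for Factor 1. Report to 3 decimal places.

SS loadings for Factor 1 = 0.20² + 0.83² + 0.13² + 0.25² + 0.39² + 0.27² = 0.0400 + 0.6889 + 0.0169 + 0.0625 + 0.1521 + 0.0729 = 1.0333

1.033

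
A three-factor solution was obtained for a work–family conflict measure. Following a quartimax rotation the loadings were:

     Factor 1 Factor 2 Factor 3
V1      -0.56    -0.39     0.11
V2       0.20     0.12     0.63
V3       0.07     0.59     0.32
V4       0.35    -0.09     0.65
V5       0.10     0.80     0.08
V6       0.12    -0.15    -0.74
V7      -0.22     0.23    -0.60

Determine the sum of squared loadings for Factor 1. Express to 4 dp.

SS loadings for Factor 1 = (-0.56)² + 0.20² + 0.07² + 0.35² + 0.10² + 0.12² + (-0.22)² = 0.3136 + 0.0400 + 0.0049 + 0.1225 + 0.0100 + 0.0144 + 0.0484 = 0.5538

0.5538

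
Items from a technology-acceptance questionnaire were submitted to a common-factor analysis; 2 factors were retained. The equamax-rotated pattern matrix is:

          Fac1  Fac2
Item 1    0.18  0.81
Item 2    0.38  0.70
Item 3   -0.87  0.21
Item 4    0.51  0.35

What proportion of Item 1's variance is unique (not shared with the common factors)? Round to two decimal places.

0.31

h² = 0.18² + 0.81² = 0.0324 + 0.6561 = 0.6885
Uniqueness u² = 1 − h² = 1 − 0.6885 = 0.3115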